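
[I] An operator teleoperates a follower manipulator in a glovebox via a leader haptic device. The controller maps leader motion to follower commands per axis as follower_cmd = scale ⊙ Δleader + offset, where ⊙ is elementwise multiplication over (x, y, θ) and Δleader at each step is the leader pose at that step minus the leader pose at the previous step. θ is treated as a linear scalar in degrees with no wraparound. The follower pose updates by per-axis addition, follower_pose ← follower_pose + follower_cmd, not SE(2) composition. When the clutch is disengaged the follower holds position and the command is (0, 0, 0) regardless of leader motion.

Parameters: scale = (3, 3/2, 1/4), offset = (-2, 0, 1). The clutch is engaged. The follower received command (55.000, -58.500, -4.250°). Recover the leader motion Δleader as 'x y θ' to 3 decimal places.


axis x: (55.000 − -2) / (3) = 19.000
axis y: (-58.500 − 0) / (3/2) = -39.000
axis θ: (-4.250 − 1) / (1/4) = -21.000

19.000 -39.000 -21.000


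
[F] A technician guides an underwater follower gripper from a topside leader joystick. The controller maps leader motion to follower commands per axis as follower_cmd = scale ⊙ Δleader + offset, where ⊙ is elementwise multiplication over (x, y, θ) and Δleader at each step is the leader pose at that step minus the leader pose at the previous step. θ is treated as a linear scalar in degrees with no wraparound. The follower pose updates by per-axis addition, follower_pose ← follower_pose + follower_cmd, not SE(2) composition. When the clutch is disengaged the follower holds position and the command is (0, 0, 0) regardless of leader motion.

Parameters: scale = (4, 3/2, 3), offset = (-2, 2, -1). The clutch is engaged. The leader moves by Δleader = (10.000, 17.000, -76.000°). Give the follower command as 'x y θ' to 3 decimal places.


axis x: 4·10.000 + -2 = 38.000
axis y: 3/2·17.000 + 2 = 27.500
axis θ: 3·-76.000 + -1 = -229.000

38.000 27.500 -229.000


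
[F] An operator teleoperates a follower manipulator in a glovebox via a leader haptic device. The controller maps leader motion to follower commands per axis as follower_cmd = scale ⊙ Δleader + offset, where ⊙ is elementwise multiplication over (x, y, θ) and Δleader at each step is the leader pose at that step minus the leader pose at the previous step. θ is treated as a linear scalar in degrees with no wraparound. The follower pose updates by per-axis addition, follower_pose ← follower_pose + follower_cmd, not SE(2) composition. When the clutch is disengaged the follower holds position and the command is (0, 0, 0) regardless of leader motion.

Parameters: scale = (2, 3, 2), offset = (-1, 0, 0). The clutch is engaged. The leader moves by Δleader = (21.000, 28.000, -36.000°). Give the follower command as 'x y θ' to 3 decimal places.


axis x: 2·21.000 + -1 = 41.000
axis y: 3·28.000 + 0 = 84.000
axis θ: 2·-36.000 + 0 = -72.000

41.000 84.000 -72.000


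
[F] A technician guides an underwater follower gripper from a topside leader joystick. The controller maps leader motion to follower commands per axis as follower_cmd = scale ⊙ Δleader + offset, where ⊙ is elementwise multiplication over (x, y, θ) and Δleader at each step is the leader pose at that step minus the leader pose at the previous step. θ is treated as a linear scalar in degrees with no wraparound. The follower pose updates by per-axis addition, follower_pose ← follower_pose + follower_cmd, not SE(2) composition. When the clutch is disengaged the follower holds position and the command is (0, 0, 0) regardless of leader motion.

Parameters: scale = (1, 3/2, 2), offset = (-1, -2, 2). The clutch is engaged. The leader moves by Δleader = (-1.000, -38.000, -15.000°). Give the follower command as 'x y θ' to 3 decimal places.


-2.000 -59.000 -28.000

axis x: 1·-1.000 + -1 = -2.000
axis y: 3/2·-38.000 + -2 = -59.000
axis θ: 2·-15.000 + 2 = -28.000


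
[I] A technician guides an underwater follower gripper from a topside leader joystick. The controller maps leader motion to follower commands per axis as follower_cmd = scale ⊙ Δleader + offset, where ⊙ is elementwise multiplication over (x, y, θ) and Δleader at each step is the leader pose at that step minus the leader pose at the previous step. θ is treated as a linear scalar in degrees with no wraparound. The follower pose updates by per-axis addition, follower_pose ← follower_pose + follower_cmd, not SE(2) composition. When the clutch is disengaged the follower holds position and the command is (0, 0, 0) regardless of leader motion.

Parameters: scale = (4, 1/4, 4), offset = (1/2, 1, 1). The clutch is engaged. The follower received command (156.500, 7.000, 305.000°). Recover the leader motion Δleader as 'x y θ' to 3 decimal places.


39.000 24.000 76.000

axis x: (156.500 − 1/2) / (4) = 39.000
axis y: (7.000 − 1) / (1/4) = 24.000
axis θ: (305.000 − 1) / (4) = 76.000


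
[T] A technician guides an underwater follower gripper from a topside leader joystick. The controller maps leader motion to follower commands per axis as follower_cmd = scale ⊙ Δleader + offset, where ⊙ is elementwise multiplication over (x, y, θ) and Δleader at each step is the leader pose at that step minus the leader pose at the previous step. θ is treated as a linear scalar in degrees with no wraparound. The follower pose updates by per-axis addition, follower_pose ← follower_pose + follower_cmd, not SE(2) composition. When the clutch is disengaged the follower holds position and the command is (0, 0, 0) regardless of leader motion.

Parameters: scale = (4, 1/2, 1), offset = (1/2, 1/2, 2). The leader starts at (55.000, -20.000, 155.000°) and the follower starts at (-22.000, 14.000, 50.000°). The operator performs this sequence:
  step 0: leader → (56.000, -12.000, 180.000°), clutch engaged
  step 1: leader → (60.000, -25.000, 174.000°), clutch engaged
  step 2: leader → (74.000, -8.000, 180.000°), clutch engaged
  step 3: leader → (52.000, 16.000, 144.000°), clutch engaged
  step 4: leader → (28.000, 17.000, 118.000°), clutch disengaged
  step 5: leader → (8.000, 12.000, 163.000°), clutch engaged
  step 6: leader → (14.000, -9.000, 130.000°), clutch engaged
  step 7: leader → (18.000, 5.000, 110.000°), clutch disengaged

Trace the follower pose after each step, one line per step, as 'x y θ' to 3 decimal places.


step 0: Δleader=(1.000, 8.000, 25.000°), engaged; cmd=(4.500, 4.500, 27.000°) → follower=(-17.500, 18.500, 77.000°)
step 1: Δleader=(4.000, -13.000, -6.000°), engaged; cmd=(16.500, -6.000, -4.000°) → follower=(-1.000, 12.500, 73.000°)
step 2: Δleader=(14.000, 17.000, 6.000°), engaged; cmd=(56.500, 9.000, 8.000°) → follower=(55.500, 21.500, 81.000°)
step 3: Δleader=(-22.000, 24.000, -36.000°), engaged; cmd=(-87.500, 12.500, -34.000°) → follower=(-32.000, 34.000, 47.000°)
step 4: Δleader=(-24.000, 1.000, -26.000°), disengaged; cmd=(0,0,0) → follower holds at (-32.000, 34.000, 47.000°)
step 5: Δleader=(-20.000, -5.000, 45.000°), engaged; cmd=(-79.500, -2.000, 47.000°) → follower=(-111.500, 32.000, 94.000°)
step 6: Δleader=(6.000, -21.000, -33.000°), engaged; cmd=(24.500, -10.000, -31.000°) → follower=(-87.000, 22.000, 63.000°)
step 7: Δleader=(4.000, 14.000, -20.000°), disengaged; cmd=(0,0,0) → follower holds at (-87.000, 22.000, 63.000°)

-17.500 18.500 77.000
-1.000 12.500 73.000
55.500 21.500 81.000
-32.000 34.000 47.000
-32.000 34.000 47.000
-111.500 32.000 94.000
-87.000 22.000 63.000
-87.000 22.000 63.000


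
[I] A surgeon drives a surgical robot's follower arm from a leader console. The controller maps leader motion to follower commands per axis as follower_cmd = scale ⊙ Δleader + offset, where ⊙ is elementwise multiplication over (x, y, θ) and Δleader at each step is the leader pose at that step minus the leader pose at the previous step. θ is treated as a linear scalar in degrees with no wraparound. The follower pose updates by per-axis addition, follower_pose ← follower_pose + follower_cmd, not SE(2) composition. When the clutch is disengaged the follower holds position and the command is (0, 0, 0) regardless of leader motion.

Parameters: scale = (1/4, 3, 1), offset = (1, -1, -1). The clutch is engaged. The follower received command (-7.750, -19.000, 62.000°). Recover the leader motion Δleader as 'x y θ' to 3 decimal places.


-35.000 -6.000 63.000

axis x: (-7.750 − 1) / (1/4) = -35.000
axis y: (-19.000 − -1) / (3) = -6.000
axis θ: (62.000 − -1) / (1) = 63.000


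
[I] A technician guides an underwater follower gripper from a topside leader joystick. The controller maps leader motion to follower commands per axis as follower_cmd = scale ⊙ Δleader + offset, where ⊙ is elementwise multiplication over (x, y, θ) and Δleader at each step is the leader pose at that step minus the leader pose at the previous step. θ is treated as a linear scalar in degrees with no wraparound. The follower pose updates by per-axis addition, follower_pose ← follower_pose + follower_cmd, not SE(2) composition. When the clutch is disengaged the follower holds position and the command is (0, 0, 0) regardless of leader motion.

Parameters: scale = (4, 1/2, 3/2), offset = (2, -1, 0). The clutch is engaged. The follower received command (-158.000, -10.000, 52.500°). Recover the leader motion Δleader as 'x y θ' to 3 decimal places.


-40.000 -18.000 35.000

axis x: (-158.000 − 2) / (4) = -40.000
axis y: (-10.000 − -1) / (1/2) = -18.000
axis θ: (52.500 − 0) / (3/2) = 35.000


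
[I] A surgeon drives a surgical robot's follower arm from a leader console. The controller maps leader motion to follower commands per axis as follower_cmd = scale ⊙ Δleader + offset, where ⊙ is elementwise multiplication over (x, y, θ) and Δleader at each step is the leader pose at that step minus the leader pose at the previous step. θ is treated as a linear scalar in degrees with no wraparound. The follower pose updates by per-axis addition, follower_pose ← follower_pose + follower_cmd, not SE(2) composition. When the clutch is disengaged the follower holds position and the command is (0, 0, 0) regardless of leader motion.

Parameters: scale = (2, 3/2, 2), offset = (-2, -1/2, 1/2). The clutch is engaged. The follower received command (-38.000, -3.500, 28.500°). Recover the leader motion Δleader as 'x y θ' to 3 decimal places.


-18.000 -2.000 14.000

axis x: (-38.000 − -2) / (2) = -18.000
axis y: (-3.500 − -1/2) / (3/2) = -2.000
axis θ: (28.500 − 1/2) / (2) = 14.000


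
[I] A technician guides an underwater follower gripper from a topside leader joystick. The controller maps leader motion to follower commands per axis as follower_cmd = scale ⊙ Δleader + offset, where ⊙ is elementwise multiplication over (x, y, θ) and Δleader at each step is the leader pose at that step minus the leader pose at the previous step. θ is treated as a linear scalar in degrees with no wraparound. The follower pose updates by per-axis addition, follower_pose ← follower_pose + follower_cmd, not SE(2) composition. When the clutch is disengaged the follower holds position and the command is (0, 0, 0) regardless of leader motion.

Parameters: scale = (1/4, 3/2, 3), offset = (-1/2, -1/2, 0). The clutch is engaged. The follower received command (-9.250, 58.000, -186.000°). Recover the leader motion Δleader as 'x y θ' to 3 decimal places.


-35.000 39.000 -62.000

axis x: (-9.250 − -1/2) / (1/4) = -35.000
axis y: (58.000 − -1/2) / (3/2) = 39.000
axis θ: (-186.000 − 0) / (3) = -62.000


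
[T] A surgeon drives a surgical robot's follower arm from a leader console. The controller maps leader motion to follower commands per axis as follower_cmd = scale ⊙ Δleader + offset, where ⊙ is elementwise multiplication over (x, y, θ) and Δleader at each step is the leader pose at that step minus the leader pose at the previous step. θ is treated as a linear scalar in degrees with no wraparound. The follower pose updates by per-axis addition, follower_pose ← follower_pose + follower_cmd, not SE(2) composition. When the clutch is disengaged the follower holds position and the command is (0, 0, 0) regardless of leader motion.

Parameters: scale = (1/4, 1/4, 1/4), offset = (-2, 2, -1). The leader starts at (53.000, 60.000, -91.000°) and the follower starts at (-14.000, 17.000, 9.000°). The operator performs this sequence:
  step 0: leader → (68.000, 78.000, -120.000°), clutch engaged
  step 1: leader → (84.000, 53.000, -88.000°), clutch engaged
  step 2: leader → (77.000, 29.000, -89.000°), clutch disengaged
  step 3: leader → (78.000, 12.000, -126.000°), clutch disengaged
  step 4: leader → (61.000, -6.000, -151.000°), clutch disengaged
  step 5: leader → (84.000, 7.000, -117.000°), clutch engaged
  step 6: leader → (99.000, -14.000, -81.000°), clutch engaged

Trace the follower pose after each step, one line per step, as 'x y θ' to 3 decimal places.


-12.250 23.500 0.750
-10.250 19.250 7.750
-10.250 19.250 7.750
-10.250 19.250 7.750
-10.250 19.250 7.750
-6.500 24.500 15.250
-4.750 21.250 23.250

step 0: Δleader=(15.000, 18.000, -29.000°), engaged; cmd=(1.750, 6.500, -8.250°) → follower=(-12.250, 23.500, 0.750°)
step 1: Δleader=(16.000, -25.000, 32.000°), engaged; cmd=(2.000, -4.250, 7.000°) → follower=(-10.250, 19.250, 7.750°)
step 2: Δleader=(-7.000, -24.000, -1.000°), disengaged; cmd=(0,0,0) → follower holds at (-10.250, 19.250, 7.750°)
step 3: Δleader=(1.000, -17.000, -37.000°), disengaged; cmd=(0,0,0) → follower holds at (-10.250, 19.250, 7.750°)
step 4: Δleader=(-17.000, -18.000, -25.000°), disengaged; cmd=(0,0,0) → follower holds at (-10.250, 19.250, 7.750°)
step 5: Δleader=(23.000, 13.000, 34.000°), engaged; cmd=(3.750, 5.250, 7.500°) → follower=(-6.500, 24.500, 15.250°)
step 6: Δleader=(15.000, -21.000, 36.000°), engaged; cmd=(1.750, -3.250, 8.000°) → follower=(-4.750, 21.250, 23.250°)


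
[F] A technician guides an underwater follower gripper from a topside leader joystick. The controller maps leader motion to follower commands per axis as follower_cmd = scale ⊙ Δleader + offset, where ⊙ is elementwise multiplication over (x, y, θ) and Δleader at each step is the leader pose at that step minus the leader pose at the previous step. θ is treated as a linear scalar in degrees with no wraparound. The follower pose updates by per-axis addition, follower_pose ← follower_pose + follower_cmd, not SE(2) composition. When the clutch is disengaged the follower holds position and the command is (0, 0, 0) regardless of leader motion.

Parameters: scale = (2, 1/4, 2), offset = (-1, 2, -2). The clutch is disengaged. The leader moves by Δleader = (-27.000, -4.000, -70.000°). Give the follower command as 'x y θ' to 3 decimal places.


0.000 0.000 0.000

clutch disengaged → follower holds; cmd = (0, 0, 0)


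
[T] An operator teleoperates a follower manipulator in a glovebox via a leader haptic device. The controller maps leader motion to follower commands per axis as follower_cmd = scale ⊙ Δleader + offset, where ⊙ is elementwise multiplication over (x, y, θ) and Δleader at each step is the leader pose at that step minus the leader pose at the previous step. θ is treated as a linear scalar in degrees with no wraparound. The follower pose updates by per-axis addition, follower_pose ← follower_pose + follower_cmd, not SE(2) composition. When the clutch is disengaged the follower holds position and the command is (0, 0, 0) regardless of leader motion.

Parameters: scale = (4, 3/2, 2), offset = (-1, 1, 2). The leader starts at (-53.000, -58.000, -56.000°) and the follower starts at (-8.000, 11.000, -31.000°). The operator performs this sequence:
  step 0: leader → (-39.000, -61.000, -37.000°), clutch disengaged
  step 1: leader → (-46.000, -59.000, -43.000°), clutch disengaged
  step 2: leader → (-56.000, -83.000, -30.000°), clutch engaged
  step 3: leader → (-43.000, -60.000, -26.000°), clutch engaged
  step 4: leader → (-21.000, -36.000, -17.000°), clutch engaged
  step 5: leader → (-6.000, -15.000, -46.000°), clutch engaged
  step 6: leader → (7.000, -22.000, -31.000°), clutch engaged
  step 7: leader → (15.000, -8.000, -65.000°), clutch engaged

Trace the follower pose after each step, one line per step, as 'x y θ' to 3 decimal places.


step 0: Δleader=(14.000, -3.000, 19.000°), disengaged; cmd=(0,0,0) → follower holds at (-8.000, 11.000, -31.000°)
step 1: Δleader=(-7.000, 2.000, -6.000°), disengaged; cmd=(0,0,0) → follower holds at (-8.000, 11.000, -31.000°)
step 2: Δleader=(-10.000, -24.000, 13.000°), engaged; cmd=(-41.000, -35.000, 28.000°) → follower=(-49.000, -24.000, -3.000°)
step 3: Δleader=(13.000, 23.000, 4.000°), engaged; cmd=(51.000, 35.500, 10.000°) → follower=(2.000, 11.500, 7.000°)
step 4: Δleader=(22.000, 24.000, 9.000°), engaged; cmd=(87.000, 37.000, 20.000°) → follower=(89.000, 48.500, 27.000°)
step 5: Δleader=(15.000, 21.000, -29.000°), engaged; cmd=(59.000, 32.500, -56.000°) → follower=(148.000, 81.000, -29.000°)
step 6: Δleader=(13.000, -7.000, 15.000°), engaged; cmd=(51.000, -9.500, 32.000°) → follower=(199.000, 71.500, 3.000°)
step 7: Δleader=(8.000, 14.000, -34.000°), engaged; cmd=(31.000, 22.000, -66.000°) → follower=(230.000, 93.500, -63.000°)

-8.000 11.000 -31.000
-8.000 11.000 -31.000
-49.000 -24.000 -3.000
2.000 11.500 7.000
89.000 48.500 27.000
148.000 81.000 -29.000
199.000 71.500 3.000
230.000 93.500 -63.000


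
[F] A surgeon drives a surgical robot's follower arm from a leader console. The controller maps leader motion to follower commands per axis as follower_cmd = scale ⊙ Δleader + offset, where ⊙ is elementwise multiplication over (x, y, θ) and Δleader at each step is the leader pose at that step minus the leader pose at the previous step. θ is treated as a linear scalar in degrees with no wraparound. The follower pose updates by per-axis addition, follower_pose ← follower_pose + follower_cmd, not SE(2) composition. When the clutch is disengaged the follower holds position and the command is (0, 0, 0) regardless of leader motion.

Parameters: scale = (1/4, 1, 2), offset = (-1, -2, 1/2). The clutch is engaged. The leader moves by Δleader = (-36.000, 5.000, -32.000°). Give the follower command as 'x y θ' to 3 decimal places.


axis x: 1/4·-36.000 + -1 = -10.000
axis y: 1·5.000 + -2 = 3.000
axis θ: 2·-32.000 + 1/2 = -63.500

-10.000 3.000 -63.500


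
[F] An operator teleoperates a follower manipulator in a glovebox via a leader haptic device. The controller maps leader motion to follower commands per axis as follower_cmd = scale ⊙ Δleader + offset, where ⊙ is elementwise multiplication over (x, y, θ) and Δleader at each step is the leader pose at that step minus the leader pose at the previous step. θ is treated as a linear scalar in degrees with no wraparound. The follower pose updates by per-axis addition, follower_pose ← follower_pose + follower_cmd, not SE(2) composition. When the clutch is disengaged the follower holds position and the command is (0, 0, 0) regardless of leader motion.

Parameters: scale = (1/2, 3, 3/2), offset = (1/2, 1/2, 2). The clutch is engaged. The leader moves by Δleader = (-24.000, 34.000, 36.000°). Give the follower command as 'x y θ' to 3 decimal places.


-11.500 102.500 56.000

axis x: 1/2·-24.000 + 1/2 = -11.500
axis y: 3·34.000 + 1/2 = 102.500
axis θ: 3/2·36.000 + 2 = 56.000


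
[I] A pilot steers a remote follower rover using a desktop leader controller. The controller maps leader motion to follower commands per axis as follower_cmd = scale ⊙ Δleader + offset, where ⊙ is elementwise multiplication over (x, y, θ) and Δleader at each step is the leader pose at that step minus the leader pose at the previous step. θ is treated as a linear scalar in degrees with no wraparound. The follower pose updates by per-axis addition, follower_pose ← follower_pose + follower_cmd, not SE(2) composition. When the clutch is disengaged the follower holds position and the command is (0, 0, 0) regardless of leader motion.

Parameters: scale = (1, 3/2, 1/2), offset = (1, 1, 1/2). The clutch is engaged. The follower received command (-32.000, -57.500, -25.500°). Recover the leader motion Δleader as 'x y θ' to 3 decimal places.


axis x: (-32.000 − 1) / (1) = -33.000
axis y: (-57.500 − 1) / (3/2) = -39.000
axis θ: (-25.500 − 1/2) / (1/2) = -52.000

-33.000 -39.000 -52.000


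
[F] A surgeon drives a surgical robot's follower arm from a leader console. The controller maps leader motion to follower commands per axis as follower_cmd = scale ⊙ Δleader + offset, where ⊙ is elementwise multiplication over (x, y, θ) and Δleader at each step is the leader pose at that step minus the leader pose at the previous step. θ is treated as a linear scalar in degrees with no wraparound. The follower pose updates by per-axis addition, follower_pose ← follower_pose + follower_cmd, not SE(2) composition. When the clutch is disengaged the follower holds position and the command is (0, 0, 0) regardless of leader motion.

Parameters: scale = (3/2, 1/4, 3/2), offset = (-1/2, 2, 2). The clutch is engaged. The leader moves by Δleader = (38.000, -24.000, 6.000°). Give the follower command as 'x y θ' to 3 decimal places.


axis x: 3/2·38.000 + -1/2 = 56.500
axis y: 1/4·-24.000 + 2 = -4.000
axis θ: 3/2·6.000 + 2 = 11.000

56.500 -4.000 11.000


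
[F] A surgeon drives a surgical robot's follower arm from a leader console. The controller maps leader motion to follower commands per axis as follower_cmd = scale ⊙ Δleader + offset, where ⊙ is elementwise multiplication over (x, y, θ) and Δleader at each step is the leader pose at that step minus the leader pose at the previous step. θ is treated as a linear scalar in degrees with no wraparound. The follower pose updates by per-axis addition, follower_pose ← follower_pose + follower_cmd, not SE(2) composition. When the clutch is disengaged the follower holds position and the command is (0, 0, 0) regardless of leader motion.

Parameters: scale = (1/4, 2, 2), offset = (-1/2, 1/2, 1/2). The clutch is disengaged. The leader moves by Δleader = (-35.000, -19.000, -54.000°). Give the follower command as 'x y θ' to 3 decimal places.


clutch disengaged → follower holds; cmd = (0, 0, 0)

0.000 0.000 0.000


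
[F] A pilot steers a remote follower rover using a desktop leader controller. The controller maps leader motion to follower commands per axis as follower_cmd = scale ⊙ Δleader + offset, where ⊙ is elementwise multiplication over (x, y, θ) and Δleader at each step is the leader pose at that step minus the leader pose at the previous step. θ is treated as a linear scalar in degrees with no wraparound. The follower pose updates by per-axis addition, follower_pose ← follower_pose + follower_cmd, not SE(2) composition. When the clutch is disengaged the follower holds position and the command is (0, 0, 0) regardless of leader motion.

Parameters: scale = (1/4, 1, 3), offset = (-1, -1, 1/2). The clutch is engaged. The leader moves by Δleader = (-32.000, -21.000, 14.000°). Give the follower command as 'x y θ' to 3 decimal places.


-9.000 -22.000 42.500

axis x: 1/4·-32.000 + -1 = -9.000
axis y: 1·-21.000 + -1 = -22.000
axis θ: 3·14.000 + 1/2 = 42.500


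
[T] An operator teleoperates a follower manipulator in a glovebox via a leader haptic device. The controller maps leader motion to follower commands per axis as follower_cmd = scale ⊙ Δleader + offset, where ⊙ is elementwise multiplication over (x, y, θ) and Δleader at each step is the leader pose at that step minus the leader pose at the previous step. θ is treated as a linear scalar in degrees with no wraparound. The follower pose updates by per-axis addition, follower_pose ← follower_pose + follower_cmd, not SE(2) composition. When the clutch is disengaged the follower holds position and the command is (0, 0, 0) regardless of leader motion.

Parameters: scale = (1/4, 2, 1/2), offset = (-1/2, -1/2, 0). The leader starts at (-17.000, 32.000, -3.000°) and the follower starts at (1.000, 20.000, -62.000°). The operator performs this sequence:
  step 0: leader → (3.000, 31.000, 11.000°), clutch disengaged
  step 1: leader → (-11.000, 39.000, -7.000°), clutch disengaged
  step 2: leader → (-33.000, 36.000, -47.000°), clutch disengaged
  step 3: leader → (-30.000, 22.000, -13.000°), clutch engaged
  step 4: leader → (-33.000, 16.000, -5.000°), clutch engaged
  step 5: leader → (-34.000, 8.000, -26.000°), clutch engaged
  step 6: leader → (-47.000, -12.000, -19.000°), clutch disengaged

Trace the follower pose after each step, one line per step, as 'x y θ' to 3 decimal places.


1.000 20.000 -62.000
1.000 20.000 -62.000
1.000 20.000 -62.000
1.250 -8.500 -45.000
0.000 -21.000 -41.000
-0.750 -37.500 -51.500
-0.750 -37.500 -51.500

step 0: Δleader=(20.000, -1.000, 14.000°), disengaged; cmd=(0,0,0) → follower holds at (1.000, 20.000, -62.000°)
step 1: Δleader=(-14.000, 8.000, -18.000°), disengaged; cmd=(0,0,0) → follower holds at (1.000, 20.000, -62.000°)
step 2: Δleader=(-22.000, -3.000, -40.000°), disengaged; cmd=(0,0,0) → follower holds at (1.000, 20.000, -62.000°)
step 3: Δleader=(3.000, -14.000, 34.000°), engaged; cmd=(0.250, -28.500, 17.000°) → follower=(1.250, -8.500, -45.000°)
step 4: Δleader=(-3.000, -6.000, 8.000°), engaged; cmd=(-1.250, -12.500, 4.000°) → follower=(0.000, -21.000, -41.000°)
step 5: Δleader=(-1.000, -8.000, -21.000°), engaged; cmd=(-0.750, -16.500, -10.500°) → follower=(-0.750, -37.500, -51.500°)
step 6: Δleader=(-13.000, -20.000, 7.000°), disengaged; cmd=(0,0,0) → follower holds at (-0.750, -37.500, -51.500°)


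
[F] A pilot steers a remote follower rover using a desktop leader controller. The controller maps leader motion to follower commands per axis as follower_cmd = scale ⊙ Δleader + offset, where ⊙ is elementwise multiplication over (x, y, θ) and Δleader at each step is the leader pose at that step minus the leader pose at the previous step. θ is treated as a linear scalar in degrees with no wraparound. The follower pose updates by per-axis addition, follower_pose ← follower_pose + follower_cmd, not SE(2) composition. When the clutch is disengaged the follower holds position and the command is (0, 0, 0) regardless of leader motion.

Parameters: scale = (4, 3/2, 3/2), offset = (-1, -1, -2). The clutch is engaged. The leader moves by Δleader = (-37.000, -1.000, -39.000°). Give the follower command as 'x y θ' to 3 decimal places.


-149.000 -2.500 -60.500

axis x: 4·-37.000 + -1 = -149.000
axis y: 3/2·-1.000 + -1 = -2.500
axis θ: 3/2·-39.000 + -2 = -60.500


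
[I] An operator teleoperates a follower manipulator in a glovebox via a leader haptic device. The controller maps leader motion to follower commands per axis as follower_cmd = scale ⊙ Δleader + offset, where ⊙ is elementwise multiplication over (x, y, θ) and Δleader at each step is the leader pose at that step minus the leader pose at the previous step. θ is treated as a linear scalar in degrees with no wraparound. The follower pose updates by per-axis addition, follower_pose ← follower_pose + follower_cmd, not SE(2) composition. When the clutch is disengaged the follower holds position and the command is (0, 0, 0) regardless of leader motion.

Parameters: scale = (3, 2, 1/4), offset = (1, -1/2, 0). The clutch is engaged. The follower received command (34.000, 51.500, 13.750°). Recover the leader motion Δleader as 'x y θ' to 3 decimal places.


11.000 26.000 55.000

axis x: (34.000 − 1) / (3) = 11.000
axis y: (51.500 − -1/2) / (2) = 26.000
axis θ: (13.750 − 0) / (1/4) = 55.000


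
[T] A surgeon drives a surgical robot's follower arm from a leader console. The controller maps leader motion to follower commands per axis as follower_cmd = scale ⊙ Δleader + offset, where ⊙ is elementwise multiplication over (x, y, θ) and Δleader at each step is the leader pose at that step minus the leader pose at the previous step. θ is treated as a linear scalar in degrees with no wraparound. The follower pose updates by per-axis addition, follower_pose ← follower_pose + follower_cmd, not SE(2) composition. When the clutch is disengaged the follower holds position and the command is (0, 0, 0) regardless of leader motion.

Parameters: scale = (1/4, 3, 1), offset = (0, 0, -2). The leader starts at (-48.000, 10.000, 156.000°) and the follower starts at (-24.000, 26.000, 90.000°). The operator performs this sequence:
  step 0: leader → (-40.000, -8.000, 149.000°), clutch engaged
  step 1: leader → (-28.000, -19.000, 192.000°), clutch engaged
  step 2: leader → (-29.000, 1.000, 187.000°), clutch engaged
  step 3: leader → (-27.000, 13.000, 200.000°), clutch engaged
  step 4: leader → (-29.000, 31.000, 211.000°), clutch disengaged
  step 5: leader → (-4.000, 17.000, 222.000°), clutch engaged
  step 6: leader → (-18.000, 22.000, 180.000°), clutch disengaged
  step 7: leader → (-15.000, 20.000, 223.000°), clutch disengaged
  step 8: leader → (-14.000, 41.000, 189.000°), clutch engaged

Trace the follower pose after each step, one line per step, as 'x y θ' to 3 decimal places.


step 0: Δleader=(8.000, -18.000, -7.000°), engaged; cmd=(2.000, -54.000, -9.000°) → follower=(-22.000, -28.000, 81.000°)
step 1: Δleader=(12.000, -11.000, 43.000°), engaged; cmd=(3.000, -33.000, 41.000°) → follower=(-19.000, -61.000, 122.000°)
step 2: Δleader=(-1.000, 20.000, -5.000°), engaged; cmd=(-0.250, 60.000, -7.000°) → follower=(-19.250, -1.000, 115.000°)
step 3: Δleader=(2.000, 12.000, 13.000°), engaged; cmd=(0.500, 36.000, 11.000°) → follower=(-18.750, 35.000, 126.000°)
step 4: Δleader=(-2.000, 18.000, 11.000°), disengaged; cmd=(0,0,0) → follower holds at (-18.750, 35.000, 126.000°)
step 5: Δleader=(25.000, -14.000, 11.000°), engaged; cmd=(6.250, -42.000, 9.000°) → follower=(-12.500, -7.000, 135.000°)
step 6: Δleader=(-14.000, 5.000, -42.000°), disengaged; cmd=(0,0,0) → follower holds at (-12.500, -7.000, 135.000°)
step 7: Δleader=(3.000, -2.000, 43.000°), disengaged; cmd=(0,0,0) → follower holds at (-12.500, -7.000, 135.000°)
step 8: Δleader=(1.000, 21.000, -34.000°), engaged; cmd=(0.250, 63.000, -36.000°) → follower=(-12.250, 56.000, 99.000°)

-22.000 -28.000 81.000
-19.000 -61.000 122.000
-19.250 -1.000 115.000
-18.750 35.000 126.000
-18.750 35.000 126.000
-12.500 -7.000 135.000
-12.500 -7.000 135.000
-12.500 -7.000 135.000
-12.250 56.000 99.000


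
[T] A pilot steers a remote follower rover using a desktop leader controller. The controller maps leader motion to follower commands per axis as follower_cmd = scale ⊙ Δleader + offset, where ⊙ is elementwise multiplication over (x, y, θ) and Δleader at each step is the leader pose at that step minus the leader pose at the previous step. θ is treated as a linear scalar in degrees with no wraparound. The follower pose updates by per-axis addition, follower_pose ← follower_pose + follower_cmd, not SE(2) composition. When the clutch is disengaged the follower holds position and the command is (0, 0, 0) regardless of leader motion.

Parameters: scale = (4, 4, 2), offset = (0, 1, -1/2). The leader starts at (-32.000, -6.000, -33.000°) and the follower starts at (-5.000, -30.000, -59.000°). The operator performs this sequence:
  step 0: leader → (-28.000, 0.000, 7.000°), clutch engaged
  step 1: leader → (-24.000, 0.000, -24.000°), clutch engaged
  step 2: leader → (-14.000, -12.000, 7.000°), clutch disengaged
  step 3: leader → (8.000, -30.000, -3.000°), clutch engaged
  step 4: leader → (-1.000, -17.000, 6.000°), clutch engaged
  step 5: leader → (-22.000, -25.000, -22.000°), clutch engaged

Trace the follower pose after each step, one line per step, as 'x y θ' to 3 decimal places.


11.000 -5.000 20.500
27.000 -4.000 -42.000
27.000 -4.000 -42.000
115.000 -75.000 -62.500
79.000 -22.000 -45.000
-5.000 -53.000 -101.500

step 0: Δleader=(4.000, 6.000, 40.000°), engaged; cmd=(16.000, 25.000, 79.500°) → follower=(11.000, -5.000, 20.500°)
step 1: Δleader=(4.000, 0.000, -31.000°), engaged; cmd=(16.000, 1.000, -62.500°) → follower=(27.000, -4.000, -42.000°)
step 2: Δleader=(10.000, -12.000, 31.000°), disengaged; cmd=(0,0,0) → follower holds at (27.000, -4.000, -42.000°)
step 3: Δleader=(22.000, -18.000, -10.000°), engaged; cmd=(88.000, -71.000, -20.500°) → follower=(115.000, -75.000, -62.500°)
step 4: Δleader=(-9.000, 13.000, 9.000°), engaged; cmd=(-36.000, 53.000, 17.500°) → follower=(79.000, -22.000, -45.000°)
step 5: Δleader=(-21.000, -8.000, -28.000°), engaged; cmd=(-84.000, -31.000, -56.500°) → follower=(-5.000, -53.000, -101.500°)


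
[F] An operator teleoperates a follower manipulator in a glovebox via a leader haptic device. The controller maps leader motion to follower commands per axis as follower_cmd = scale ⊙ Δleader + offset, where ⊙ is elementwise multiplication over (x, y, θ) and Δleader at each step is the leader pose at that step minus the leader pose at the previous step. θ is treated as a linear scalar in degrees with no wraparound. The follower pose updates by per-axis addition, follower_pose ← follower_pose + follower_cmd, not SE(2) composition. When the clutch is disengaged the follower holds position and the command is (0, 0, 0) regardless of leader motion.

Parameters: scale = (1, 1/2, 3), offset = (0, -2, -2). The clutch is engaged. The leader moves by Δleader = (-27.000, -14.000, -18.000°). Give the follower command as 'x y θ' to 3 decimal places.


axis x: 1·-27.000 + 0 = -27.000
axis y: 1/2·-14.000 + -2 = -9.000
axis θ: 3·-18.000 + -2 = -56.000

-27.000 -9.000 -56.000


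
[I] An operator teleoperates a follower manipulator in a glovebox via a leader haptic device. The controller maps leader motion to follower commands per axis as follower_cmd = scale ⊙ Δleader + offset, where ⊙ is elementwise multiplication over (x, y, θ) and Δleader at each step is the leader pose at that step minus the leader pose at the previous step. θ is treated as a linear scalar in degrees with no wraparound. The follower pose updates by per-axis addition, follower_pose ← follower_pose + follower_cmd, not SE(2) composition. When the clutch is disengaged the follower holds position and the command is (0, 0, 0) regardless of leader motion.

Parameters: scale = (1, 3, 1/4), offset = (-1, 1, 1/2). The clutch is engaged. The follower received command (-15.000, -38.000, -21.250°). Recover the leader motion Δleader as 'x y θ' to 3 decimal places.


-14.000 -13.000 -87.000

axis x: (-15.000 − -1) / (1) = -14.000
axis y: (-38.000 − 1) / (3) = -13.000
axis θ: (-21.250 − 1/2) / (1/4) = -87.000


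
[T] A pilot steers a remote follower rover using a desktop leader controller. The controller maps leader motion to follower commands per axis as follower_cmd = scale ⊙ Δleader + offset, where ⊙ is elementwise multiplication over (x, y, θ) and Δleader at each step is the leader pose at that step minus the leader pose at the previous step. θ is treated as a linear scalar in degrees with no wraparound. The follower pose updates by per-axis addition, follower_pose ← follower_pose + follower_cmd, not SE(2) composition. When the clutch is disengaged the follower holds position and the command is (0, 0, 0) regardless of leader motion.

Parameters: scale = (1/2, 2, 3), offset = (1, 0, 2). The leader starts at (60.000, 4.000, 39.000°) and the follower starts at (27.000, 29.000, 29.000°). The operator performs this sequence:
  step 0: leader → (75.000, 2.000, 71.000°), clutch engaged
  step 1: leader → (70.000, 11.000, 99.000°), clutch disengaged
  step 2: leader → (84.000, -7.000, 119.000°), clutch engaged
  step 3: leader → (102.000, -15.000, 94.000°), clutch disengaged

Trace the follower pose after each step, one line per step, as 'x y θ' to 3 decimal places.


35.500 25.000 127.000
35.500 25.000 127.000
43.500 -11.000 189.000
43.500 -11.000 189.000

step 0: Δleader=(15.000, -2.000, 32.000°), engaged; cmd=(8.500, -4.000, 98.000°) → follower=(35.500, 25.000, 127.000°)
step 1: Δleader=(-5.000, 9.000, 28.000°), disengaged; cmd=(0,0,0) → follower holds at (35.500, 25.000, 127.000°)
step 2: Δleader=(14.000, -18.000, 20.000°), engaged; cmd=(8.000, -36.000, 62.000°) → follower=(43.500, -11.000, 189.000°)
step 3: Δleader=(18.000, -8.000, -25.000°), disengaged; cmd=(0,0,0) → follower holds at (43.500, -11.000, 189.000°)


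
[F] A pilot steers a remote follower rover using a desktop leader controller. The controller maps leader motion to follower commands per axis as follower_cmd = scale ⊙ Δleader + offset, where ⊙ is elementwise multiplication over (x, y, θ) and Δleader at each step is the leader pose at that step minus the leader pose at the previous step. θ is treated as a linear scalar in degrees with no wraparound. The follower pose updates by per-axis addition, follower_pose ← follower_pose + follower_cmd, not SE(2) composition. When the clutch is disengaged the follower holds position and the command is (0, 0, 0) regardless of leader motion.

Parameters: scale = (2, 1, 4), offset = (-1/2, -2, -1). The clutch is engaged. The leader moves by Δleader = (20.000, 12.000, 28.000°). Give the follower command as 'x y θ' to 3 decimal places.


axis x: 2·20.000 + -1/2 = 39.500
axis y: 1·12.000 + -2 = 10.000
axis θ: 4·28.000 + -1 = 111.000

39.500 10.000 111.000


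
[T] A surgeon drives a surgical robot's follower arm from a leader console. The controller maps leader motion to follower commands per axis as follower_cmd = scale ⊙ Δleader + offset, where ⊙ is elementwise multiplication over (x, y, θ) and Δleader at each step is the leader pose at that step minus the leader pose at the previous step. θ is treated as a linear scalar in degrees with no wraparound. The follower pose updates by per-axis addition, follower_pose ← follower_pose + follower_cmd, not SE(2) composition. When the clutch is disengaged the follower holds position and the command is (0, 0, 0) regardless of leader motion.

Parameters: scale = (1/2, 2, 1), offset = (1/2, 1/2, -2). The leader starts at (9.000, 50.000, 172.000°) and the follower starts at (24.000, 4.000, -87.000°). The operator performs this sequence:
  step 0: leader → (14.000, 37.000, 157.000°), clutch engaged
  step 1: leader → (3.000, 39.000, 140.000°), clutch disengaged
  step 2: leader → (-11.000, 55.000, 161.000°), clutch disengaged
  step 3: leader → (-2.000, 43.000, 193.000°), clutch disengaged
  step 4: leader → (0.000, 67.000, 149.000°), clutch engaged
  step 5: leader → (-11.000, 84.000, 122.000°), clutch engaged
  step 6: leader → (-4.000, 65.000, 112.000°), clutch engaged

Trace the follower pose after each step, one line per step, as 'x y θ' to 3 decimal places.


step 0: Δleader=(5.000, -13.000, -15.000°), engaged; cmd=(3.000, -25.500, -17.000°) → follower=(27.000, -21.500, -104.000°)
step 1: Δleader=(-11.000, 2.000, -17.000°), disengaged; cmd=(0,0,0) → follower holds at (27.000, -21.500, -104.000°)
step 2: Δleader=(-14.000, 16.000, 21.000°), disengaged; cmd=(0,0,0) → follower holds at (27.000, -21.500, -104.000°)
step 3: Δleader=(9.000, -12.000, 32.000°), disengaged; cmd=(0,0,0) → follower holds at (27.000, -21.500, -104.000°)
step 4: Δleader=(2.000, 24.000, -44.000°), engaged; cmd=(1.500, 48.500, -46.000°) → follower=(28.500, 27.000, -150.000°)
step 5: Δleader=(-11.000, 17.000, -27.000°), engaged; cmd=(-5.000, 34.500, -29.000°) → follower=(23.500, 61.500, -179.000°)
step 6: Δleader=(7.000, -19.000, -10.000°), engaged; cmd=(4.000, -37.500, -12.000°) → follower=(27.500, 24.000, -191.000°)

27.000 -21.500 -104.000
27.000 -21.500 -104.000
27.000 -21.500 -104.000
27.000 -21.500 -104.000
28.500 27.000 -150.000
23.500 61.500 -179.000
27.500 24.000 -191.000


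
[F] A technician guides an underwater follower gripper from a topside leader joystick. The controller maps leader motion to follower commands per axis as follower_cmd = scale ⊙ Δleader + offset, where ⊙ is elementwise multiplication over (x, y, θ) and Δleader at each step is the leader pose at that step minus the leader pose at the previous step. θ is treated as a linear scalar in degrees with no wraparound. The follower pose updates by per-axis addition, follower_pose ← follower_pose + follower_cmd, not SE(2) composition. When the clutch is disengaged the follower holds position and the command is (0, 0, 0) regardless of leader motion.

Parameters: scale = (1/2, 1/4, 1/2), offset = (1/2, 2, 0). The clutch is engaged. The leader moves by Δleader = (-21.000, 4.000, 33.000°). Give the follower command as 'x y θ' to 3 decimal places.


axis x: 1/2·-21.000 + 1/2 = -10.000
axis y: 1/4·4.000 + 2 = 3.000
axis θ: 1/2·33.000 + 0 = 16.500

-10.000 3.000 16.500
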